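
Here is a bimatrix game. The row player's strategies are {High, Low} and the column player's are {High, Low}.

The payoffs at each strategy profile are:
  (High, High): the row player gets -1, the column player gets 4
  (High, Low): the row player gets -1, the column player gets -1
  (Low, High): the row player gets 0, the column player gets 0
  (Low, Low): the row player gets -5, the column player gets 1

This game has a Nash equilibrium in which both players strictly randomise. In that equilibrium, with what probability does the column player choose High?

Let y be the probability that the column player plays High. In a completely mixed equilibrium, the row player must be indifferent between High and Low.
The row player's expected payoff from High is −y − (1−y); from Low it is −5(1−y).
Setting these equal: -1 = 5y − 5, so y = 4/5.

4/5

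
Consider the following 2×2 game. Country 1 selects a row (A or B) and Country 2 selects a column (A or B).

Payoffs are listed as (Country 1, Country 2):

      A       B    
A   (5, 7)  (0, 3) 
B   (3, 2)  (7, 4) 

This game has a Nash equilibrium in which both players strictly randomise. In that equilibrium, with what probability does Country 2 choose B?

2/9

Let q be the probability that Country 2 plays A. In a completely mixed equilibrium, Country 1 must be indifferent between A and B.
Country 1's expected payoff from A is 5q; from B it is 3q + 7(1−q).
Setting these equal: 5q = −4q + 7, so q = 7/9.
Therefore Country 2 plays B with probability 1 − 7/9 = 2/9.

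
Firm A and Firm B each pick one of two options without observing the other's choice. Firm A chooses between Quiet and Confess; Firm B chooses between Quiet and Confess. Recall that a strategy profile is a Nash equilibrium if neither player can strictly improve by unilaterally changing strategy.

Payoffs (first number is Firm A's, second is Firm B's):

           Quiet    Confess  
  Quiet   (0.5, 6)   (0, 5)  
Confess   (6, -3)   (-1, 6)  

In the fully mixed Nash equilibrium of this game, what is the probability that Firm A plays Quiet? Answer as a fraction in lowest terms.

9/10

Let x be the probability that Firm A plays Quiet. In a completely mixed equilibrium, Firm B must be indifferent between Quiet and Confess.
Firm B's expected payoff from Quiet is 6x − 3(1−x); from Confess it is 5x + 6(1−x).
Setting these equal: 9x − 3 = −x + 6, so x = 9/10.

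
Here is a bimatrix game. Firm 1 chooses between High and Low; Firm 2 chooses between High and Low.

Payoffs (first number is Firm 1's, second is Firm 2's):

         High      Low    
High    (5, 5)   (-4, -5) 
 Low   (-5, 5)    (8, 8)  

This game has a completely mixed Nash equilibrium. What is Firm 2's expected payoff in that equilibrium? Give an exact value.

5

First find p, the probability Firm 1 plays High, from Firm 2's indifference between High and Low: 5p + 5(1−p) = −5p + 8(1−p), giving p = 3/13.
Since Firm 2 is indifferent in equilibrium, Firm 2's expected payoff equals the payoff from either column against (3/13, 10/13). Using High: 5(3/13) + 5(10/13) = 5.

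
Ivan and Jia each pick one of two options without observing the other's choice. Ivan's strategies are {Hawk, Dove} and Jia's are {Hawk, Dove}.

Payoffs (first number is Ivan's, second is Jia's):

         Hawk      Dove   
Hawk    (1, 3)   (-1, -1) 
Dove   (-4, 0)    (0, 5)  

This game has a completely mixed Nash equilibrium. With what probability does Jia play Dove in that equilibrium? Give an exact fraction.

5/6

Let y be the probability that Jia plays Hawk. In a completely mixed equilibrium, Ivan must be indifferent between Hawk and Dove.
Ivan's expected payoff from Hawk is y − (1−y); from Dove it is −4y.
Setting these equal: 2y − 1 = −4y, so y = 1/6.
Therefore Jia plays Dove with probability 1 − 1/6 = 5/6.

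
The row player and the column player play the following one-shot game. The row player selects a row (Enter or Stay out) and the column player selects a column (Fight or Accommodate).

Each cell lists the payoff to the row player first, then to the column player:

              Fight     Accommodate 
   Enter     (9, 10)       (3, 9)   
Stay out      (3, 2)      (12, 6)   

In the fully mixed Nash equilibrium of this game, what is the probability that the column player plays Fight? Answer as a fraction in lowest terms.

Let c be the probability that the column player plays Fight. In a completely mixed equilibrium, the row player must be indifferent between Enter and Stay out.
The row player's expected payoff from Enter is 9c + 3(1−c); from Stay out it is 3c + 12(1−c).
Setting these equal: 6c + 3 = −9c + 12, so c = 3/5.

3/5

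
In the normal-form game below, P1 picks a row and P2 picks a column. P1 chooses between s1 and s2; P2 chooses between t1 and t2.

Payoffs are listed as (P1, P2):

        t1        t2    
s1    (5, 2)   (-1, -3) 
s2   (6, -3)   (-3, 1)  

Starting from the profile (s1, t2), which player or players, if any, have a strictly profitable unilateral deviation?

P1 at (s1, t2) earns -1; deviating to s2 yields -3 — not better.
P2 earns -3; deviating to t1 yields 2 — a strict improvement.
Only P2 has a strictly profitable deviation.

P2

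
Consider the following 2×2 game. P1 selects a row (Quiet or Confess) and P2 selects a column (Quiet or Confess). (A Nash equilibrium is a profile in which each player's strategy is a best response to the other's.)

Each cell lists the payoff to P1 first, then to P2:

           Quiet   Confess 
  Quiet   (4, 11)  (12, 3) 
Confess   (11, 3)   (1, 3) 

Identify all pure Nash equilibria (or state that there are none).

(Quiet, Quiet): P1 prefers Confess (11 > 4) — not an equilibrium.
(Quiet, Confess): P2 prefers Quiet (11 > 3) — not an equilibrium.
(Confess, Quiet): P1 gets 11 ≥ 4 from Quiet, and P2 gets 3 ≥ 3 from Confess — Nash equilibrium.
(Confess, Confess): P1 prefers Quiet (12 > 1) — not an equilibrium.

(Confess, Quiet)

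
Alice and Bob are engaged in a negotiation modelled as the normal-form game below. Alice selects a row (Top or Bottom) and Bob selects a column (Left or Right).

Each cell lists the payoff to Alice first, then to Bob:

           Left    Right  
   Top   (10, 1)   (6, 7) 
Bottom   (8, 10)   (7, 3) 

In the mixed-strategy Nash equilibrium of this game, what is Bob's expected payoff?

67/13

First find x, the probability Alice plays Top, from Bob's indifference between Left and Right: x + 10(1−x) = 7x + 3(1−x), giving x = 7/13.
Since Bob is indifferent in equilibrium, Bob's expected payoff equals the payoff from either column against (7/13, 6/13). Using Left: (7/13) + 10(6/13) = 67/13.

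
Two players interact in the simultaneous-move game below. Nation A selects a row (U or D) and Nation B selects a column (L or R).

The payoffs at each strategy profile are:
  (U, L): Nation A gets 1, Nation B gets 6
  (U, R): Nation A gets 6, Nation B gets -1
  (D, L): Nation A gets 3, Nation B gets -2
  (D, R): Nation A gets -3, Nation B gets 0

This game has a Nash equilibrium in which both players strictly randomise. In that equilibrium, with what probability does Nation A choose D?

7/9

Let p be the probability that Nation A plays U. In a completely mixed equilibrium, Nation B must be indifferent between L and R.
Nation B's expected payoff from L is 6p − 2(1−p); from R it is −p.
Setting these equal: 8p − 2 = −p, so p = 2/9.
Therefore Nation A plays D with probability 1 − 2/9 = 7/9.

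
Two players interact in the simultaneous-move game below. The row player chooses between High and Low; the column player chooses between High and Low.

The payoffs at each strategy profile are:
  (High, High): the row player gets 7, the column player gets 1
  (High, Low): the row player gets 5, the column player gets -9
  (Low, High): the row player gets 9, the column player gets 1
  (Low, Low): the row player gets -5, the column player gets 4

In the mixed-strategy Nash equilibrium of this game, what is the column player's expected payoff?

1

First find x, the probability the row player plays High, from the column player's indifference between High and Low: x + (1−x) = −9x + 4(1−x), giving x = 3/13.
Since the column player is indifferent in equilibrium, the column player's expected payoff equals the payoff from either column against (3/13, 10/13). Using High: (3/13) + (10/13) = 1.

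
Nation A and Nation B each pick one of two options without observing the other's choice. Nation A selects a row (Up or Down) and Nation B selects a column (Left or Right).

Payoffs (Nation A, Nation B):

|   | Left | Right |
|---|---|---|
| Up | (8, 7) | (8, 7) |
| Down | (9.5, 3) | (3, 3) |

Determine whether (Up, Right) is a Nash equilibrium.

Yes

At (Up, Right), Nation A earns 8; switching to Down would give 3, so Nation A has no profitable deviation.
Nation B earns 7; switching to Left would give 7, so Nation B has no profitable deviation.
Neither player can gain by a unilateral deviation, so this profile is a Nash equilibrium.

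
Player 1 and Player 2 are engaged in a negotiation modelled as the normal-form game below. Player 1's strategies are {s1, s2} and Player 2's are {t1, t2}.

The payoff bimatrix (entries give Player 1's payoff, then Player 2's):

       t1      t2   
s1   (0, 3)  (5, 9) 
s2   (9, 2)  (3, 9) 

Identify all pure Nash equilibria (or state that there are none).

(s1, t1): Player 1 prefers s2 (9 > 0); Player 2 prefers t2 (9 > 3) — not an equilibrium.
(s1, t2): Player 1 gets 5 ≥ 3 from s2, and Player 2 gets 9 ≥ 3 from t1 — Nash equilibrium.
(s2, t1): Player 2 prefers t2 (9 > 2) — not an equilibrium.
(s2, t2): Player 1 prefers s1 (5 > 3) — not an equilibrium.

(s1, t2)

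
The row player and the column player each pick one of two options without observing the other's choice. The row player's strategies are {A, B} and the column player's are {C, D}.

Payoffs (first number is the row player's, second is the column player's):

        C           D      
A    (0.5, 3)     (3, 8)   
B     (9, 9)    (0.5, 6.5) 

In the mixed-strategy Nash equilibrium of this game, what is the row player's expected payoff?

First find y, the probability the column player plays C, from the row player's indifference between A and B: 0.5y + 3(1−y) = 9y + 0.5(1−y), giving y = 5/22.
Since the row player is indifferent in equilibrium, the row player's expected payoff equals the payoff from either row against (5/22, 17/22). Using A: 0.5(5/22) + 3(17/22) = 107/44.

107/44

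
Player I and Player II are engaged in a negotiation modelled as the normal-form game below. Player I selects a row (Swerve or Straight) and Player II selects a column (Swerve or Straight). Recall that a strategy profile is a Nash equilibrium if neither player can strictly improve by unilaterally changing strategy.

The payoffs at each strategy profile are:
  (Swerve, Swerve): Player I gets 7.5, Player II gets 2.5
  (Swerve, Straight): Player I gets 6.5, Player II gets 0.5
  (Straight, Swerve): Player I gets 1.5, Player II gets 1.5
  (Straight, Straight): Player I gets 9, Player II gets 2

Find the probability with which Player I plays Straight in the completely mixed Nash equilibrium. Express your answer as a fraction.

Let r be the probability that Player I plays Swerve. In a completely mixed equilibrium, Player II must be indifferent between Swerve and Straight.
Player II's expected payoff from Swerve is 2.5r + 1.5(1−r); from Straight it is 0.5r + 2(1−r).
Setting these equal: r + 1.5 = −1.5r + 2, so r = 1/5.
Therefore Player I plays Straight with probability 1 − 1/5 = 4/5.

4/5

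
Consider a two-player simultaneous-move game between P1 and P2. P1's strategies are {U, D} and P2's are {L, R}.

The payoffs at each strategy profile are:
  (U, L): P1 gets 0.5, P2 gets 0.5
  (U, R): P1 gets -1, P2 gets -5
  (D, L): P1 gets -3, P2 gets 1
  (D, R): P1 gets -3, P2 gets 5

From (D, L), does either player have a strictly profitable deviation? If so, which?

Both

P1 at (D, L) earns -3; deviating to U yields 0.5 — a strict improvement.
P2 earns 1; deviating to R yields 5 — a strict improvement.
Both P1 and P2 have strictly profitable deviations.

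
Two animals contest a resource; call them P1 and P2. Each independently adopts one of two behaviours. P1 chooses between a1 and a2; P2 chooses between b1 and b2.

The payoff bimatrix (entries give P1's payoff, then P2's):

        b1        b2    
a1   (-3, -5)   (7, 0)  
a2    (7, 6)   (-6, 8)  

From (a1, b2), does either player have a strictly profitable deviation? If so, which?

Neither

P1 at (a1, b2) earns 7; deviating to a2 yields -6 — not better.
P2 earns 0; deviating to b1 yields -5 — not better.
Neither player can strictly improve; the profile is a Nash equilibrium.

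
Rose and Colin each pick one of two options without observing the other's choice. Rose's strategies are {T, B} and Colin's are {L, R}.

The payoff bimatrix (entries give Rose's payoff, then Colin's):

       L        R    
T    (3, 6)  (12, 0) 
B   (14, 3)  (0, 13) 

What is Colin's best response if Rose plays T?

Against T, Colin earns 6 from L and 0 from R.
So L is the best response.

L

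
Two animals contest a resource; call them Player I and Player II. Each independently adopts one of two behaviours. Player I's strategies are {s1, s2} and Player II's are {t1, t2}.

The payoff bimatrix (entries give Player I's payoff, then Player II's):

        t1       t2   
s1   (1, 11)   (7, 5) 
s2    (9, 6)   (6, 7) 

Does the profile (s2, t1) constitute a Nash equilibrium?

No

At (s2, t1), Player I earns 9; switching to s1 would give 1, so Player I has no profitable deviation.
Player II earns 6; switching to t2 would give 7, so Player II would deviate.
Since at least one player can profitably deviate, this is not a Nash equilibrium.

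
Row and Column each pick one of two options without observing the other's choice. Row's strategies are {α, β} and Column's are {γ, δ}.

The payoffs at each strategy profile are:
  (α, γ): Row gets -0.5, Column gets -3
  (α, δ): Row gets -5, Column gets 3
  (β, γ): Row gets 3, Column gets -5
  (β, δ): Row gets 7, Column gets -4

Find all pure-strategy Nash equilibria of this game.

(α, γ): Row prefers β (3 > -0.5); Column prefers δ (3 > -3) — not an equilibrium.
(α, δ): Row prefers β (7 > -5) — not an equilibrium.
(β, γ): Column prefers δ (-4 > -5) — not an equilibrium.
(β, δ): Row gets 7 ≥ -5 from α, and Column gets -4 ≥ -5 from γ — Nash equilibrium.

(β, δ)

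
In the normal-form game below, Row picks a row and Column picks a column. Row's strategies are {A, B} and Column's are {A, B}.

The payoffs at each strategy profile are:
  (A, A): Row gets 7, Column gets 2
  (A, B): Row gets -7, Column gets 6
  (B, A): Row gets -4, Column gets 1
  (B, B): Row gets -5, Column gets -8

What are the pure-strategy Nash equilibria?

none

(A, A): Column prefers B (6 > 2) — not an equilibrium.
(A, B): Row prefers B (-5 > -7) — not an equilibrium.
(B, A): Row prefers A (7 > -4) — not an equilibrium.
(B, B): Column prefers A (1 > -8) — not an equilibrium.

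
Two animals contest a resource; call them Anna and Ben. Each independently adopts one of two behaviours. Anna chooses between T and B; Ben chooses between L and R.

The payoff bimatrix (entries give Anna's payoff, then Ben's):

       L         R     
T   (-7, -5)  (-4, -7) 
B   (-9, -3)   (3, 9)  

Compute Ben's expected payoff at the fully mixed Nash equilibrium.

-33/7

First find x, the probability Anna plays T, from Ben's indifference between L and R: −5x − 3(1−x) = −7x + 9(1−x), giving x = 6/7.
Since Ben is indifferent in equilibrium, Ben's expected payoff equals the payoff from either column against (6/7, 1/7). Using L: −5(6/7) − 3(1/7) = -33/7.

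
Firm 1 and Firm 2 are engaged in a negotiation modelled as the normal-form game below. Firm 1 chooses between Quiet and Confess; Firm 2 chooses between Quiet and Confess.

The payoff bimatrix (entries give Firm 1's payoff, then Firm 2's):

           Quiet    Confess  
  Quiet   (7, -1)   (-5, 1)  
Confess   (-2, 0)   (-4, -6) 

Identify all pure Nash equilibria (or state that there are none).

none

(Quiet, Quiet): Firm 2 prefers Confess (1 > -1) — not an equilibrium.
(Quiet, Confess): Firm 1 prefers Confess (-4 > -5) — not an equilibrium.
(Confess, Quiet): Firm 1 prefers Quiet (7 > -2) — not an equilibrium.
(Confess, Confess): Firm 2 prefers Quiet (0 > -6) — not an equilibrium.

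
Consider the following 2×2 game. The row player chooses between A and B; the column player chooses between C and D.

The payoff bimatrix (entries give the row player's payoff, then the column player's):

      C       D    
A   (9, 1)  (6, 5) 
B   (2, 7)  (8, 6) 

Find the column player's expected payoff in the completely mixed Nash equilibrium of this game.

29/5

First find x, the probability the row player plays A, from the column player's indifference between C and D: x + 7(1−x) = 5x + 6(1−x), giving x = 1/5.
Since the column player is indifferent in equilibrium, the column player's expected payoff equals the payoff from either column against (1/5, 4/5). Using C: (1/5) + 7(4/5) = 29/5.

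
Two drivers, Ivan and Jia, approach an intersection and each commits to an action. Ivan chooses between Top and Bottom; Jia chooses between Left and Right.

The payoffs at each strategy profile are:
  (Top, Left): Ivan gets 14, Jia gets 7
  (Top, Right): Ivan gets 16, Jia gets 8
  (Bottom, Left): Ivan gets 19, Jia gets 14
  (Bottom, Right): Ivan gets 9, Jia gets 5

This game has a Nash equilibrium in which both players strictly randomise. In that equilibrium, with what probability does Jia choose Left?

7/12

Let q be the probability that Jia plays Left. In a completely mixed equilibrium, Ivan must be indifferent between Top and Bottom.
Ivan's expected payoff from Top is 14q + 16(1−q); from Bottom it is 19q + 9(1−q).
Setting these equal: −2q + 16 = 10q + 9, so q = 7/12.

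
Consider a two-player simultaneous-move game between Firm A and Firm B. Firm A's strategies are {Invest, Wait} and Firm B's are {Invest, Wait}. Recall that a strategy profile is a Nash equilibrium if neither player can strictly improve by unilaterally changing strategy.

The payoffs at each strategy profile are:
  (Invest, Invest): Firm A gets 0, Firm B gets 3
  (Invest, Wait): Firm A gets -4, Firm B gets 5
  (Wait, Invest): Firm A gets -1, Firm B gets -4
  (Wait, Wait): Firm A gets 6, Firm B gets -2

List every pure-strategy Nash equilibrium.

(Invest, Invest): Firm B prefers Wait (5 > 3) — not an equilibrium.
(Invest, Wait): Firm A prefers Wait (6 > -4) — not an equilibrium.
(Wait, Invest): Firm A prefers Invest (0 > -1); Firm B prefers Wait (-2 > -4) — not an equilibrium.
(Wait, Wait): Firm A gets 6 ≥ -4 from Invest, and Firm B gets -2 ≥ -4 from Invest — Nash equilibrium.

(Wait, Wait)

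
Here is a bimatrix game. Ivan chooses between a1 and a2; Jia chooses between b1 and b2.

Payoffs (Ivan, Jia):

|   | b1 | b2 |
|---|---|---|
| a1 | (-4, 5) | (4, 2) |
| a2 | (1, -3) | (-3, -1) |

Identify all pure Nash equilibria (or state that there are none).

none

(a1, b1): Ivan prefers a2 (1 > -4) — not an equilibrium.
(a1, b2): Jia prefers b1 (5 > 2) — not an equilibrium.
(a2, b1): Jia prefers b2 (-1 > -3) — not an equilibrium.
(a2, b2): Ivan prefers a1 (4 > -3) — not an equilibrium.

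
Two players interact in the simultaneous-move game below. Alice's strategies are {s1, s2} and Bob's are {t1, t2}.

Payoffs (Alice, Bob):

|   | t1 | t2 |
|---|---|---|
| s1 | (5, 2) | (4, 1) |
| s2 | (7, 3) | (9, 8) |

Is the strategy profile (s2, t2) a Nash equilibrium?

At (s2, t2), Alice earns 9; switching to s1 would give 4, so Alice has no profitable deviation.
Bob earns 8; switching to t1 would give 3, so Bob has no profitable deviation.
Neither player can gain by a unilateral deviation, so this profile is a Nash equilibrium.

Yes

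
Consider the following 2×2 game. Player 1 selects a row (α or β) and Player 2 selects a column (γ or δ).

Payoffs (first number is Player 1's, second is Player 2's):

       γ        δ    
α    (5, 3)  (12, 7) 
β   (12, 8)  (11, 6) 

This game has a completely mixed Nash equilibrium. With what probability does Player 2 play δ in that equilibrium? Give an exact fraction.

Let q be the probability that Player 2 plays γ. In a completely mixed equilibrium, Player 1 must be indifferent between α and β.
Player 1's expected payoff from α is 5q + 12(1−q); from β it is 12q + 11(1−q).
Setting these equal: −7q + 12 = q + 11, so q = 1/8.
Therefore Player 2 plays δ with probability 1 − 1/8 = 7/8.

7/8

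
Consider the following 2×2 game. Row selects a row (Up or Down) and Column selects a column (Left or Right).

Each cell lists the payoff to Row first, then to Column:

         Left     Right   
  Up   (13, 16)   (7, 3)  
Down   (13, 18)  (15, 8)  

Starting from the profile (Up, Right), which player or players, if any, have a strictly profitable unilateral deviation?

Row at (Up, Right) earns 7; deviating to Down yields 15 — a strict improvement.
Column earns 3; deviating to Left yields 16 — a strict improvement.
Both Row and Column have strictly profitable deviations.

Both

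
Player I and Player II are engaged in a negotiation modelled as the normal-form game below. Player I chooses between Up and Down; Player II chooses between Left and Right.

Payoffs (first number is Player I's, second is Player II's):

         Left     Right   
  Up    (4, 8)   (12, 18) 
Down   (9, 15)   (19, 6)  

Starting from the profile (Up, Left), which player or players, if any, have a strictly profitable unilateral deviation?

Player I at (Up, Left) earns 4; deviating to Down yields 9 — a strict improvement.
Player II earns 8; deviating to Right yields 18 — a strict improvement.
Both Player I and Player II have strictly profitable deviations.

Both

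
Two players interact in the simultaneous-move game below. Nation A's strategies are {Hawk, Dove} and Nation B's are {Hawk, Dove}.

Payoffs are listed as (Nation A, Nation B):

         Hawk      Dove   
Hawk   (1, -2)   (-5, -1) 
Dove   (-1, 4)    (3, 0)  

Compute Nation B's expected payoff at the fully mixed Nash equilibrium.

-4/5

First find p, the probability Nation A plays Hawk, from Nation B's indifference between Hawk and Dove: −2p + 4(1−p) = −p, giving p = 4/5.
Since Nation B is indifferent in equilibrium, Nation B's expected payoff equals the payoff from either column against (4/5, 1/5). Using Hawk: −2(4/5) + 4(1/5) = -4/5.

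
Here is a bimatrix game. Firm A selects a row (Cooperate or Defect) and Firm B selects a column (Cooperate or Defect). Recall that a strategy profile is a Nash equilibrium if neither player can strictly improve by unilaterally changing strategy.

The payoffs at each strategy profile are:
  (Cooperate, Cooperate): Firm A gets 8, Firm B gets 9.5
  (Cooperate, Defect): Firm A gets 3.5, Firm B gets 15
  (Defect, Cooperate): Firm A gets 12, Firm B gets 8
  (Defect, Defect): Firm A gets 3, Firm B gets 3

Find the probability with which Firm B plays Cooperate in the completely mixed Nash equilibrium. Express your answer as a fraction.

1/9

Let q be the probability that Firm B plays Cooperate. In a completely mixed equilibrium, Firm A must be indifferent between Cooperate and Defect.
Firm A's expected payoff from Cooperate is 8q + 3.5(1−q); from Defect it is 12q + 3(1−q).
Setting these equal: 4.5q + 3.5 = 9q + 3, so q = 1/9.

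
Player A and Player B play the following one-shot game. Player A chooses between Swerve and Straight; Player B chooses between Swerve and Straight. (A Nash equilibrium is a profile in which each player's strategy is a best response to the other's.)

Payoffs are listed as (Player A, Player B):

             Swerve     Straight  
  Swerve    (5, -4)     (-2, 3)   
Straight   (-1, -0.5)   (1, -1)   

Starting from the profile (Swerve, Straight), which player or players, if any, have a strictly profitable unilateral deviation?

Player A

Player A at (Swerve, Straight) earns -2; deviating to Straight yields 1 — a strict improvement.
Player B earns 3; deviating to Swerve yields -4 — not better.
Only Player A has a strictly profitable deviation.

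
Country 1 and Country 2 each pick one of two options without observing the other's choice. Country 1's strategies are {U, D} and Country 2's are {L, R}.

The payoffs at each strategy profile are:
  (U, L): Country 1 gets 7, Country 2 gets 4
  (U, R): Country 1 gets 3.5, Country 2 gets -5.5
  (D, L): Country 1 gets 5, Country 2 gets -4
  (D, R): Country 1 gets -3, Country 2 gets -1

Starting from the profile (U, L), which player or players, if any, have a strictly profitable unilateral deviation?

Country 1 at (U, L) earns 7; deviating to D yields 5 — not better.
Country 2 earns 4; deviating to R yields -5.5 — not better.
Neither player can strictly improve; the profile is a Nash equilibrium.

Neither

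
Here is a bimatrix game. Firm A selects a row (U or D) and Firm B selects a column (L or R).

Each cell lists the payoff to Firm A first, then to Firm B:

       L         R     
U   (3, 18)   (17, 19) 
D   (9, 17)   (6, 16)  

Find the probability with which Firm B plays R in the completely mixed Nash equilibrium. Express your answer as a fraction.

6/17

Let c be the probability that Firm B plays L. In a completely mixed equilibrium, Firm A must be indifferent between U and D.
Firm A's expected payoff from U is 3c + 17(1−c); from D it is 9c + 6(1−c).
Setting these equal: −14c + 17 = 3c + 6, so c = 11/17.
Therefore Firm B plays R with probability 1 − 11/17 = 6/17.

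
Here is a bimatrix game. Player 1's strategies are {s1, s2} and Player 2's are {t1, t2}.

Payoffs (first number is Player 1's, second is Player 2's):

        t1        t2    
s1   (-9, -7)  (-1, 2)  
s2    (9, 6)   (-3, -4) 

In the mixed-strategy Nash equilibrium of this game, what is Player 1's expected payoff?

-9/5

First find q, the probability Player 2 plays t1, from Player 1's indifference between s1 and s2: −9q − (1−q) = 9q − 3(1−q), giving q = 1/10.
Since Player 1 is indifferent in equilibrium, Player 1's expected payoff equals the payoff from either row against (1/10, 9/10). Using s1: −9(1/10) − (9/10) = -9/5.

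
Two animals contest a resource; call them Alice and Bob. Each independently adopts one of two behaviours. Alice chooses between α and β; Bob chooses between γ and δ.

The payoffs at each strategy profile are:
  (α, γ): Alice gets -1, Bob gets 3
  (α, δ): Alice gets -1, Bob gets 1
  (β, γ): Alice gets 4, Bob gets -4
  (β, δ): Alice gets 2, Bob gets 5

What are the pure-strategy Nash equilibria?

(α, γ): Alice prefers β (4 > -1) — not an equilibrium.
(α, δ): Alice prefers β (2 > -1); Bob prefers γ (3 > 1) — not an equilibrium.
(β, γ): Bob prefers δ (5 > -4) — not an equilibrium.
(β, δ): Alice gets 2 ≥ -1 from α, and Bob gets 5 ≥ -4 from γ — Nash equilibrium.

(β, δ)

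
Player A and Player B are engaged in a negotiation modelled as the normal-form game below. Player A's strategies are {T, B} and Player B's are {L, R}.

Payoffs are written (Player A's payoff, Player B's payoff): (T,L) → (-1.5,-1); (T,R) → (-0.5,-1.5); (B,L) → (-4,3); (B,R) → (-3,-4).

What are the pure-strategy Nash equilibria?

(T, L)

(T, L): Player A gets -1.5 ≥ -4 from B, and Player B gets -1 ≥ -1.5 from R — Nash equilibrium.
(T, R): Player B prefers L (-1 > -1.5) — not an equilibrium.
(B, L): Player A prefers T (-1.5 > -4) — not an equilibrium.
(B, R): Player A prefers T (-0.5 > -3); Player B prefers L (3 > -4) — not an equilibrium.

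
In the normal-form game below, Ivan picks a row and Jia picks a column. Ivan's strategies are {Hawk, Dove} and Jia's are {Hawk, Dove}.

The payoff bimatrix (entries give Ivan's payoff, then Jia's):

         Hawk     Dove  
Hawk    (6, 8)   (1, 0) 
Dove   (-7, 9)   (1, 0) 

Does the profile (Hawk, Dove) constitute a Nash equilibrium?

No

At (Hawk, Dove), Ivan earns 1; switching to Dove would give 1, so Ivan has no profitable deviation.
Jia earns 0; switching to Hawk would give 8, so Jia would deviate.
Since at least one player can profitably deviate, this is not a Nash equilibrium.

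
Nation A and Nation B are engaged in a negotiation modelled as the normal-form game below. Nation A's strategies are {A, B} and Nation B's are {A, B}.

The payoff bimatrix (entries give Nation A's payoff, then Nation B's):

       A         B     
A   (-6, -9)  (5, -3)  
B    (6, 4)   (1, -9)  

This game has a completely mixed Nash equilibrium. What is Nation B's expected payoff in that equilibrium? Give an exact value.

-93/19

First find p, the probability Nation A plays A, from Nation B's indifference between A and B: −9p + 4(1−p) = −3p − 9(1−p), giving p = 13/19.
Since Nation B is indifferent in equilibrium, Nation B's expected payoff equals the payoff from either column against (13/19, 6/19). Using A: −9(13/19) + 4(6/19) = -93/19.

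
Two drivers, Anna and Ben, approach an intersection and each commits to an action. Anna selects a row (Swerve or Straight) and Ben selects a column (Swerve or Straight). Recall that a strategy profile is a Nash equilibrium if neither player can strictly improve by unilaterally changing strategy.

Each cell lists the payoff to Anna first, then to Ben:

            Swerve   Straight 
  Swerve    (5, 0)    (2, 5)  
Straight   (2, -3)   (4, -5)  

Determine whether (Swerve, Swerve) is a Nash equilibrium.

No

At (Swerve, Swerve), Anna earns 5; switching to Straight would give 2, so Anna has no profitable deviation.
Ben earns 0; switching to Straight would give 5, so Ben would deviate.
Since at least one player can profitably deviate, this is not a Nash equilibrium.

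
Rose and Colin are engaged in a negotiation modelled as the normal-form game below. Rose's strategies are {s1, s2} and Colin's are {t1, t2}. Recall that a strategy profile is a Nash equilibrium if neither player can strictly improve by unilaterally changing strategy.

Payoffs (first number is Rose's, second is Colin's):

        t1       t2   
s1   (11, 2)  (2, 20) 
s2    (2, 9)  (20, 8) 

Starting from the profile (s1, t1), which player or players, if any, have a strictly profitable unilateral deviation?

Rose at (s1, t1) earns 11; deviating to s2 yields 2 — not better.
Colin earns 2; deviating to t2 yields 20 — a strict improvement.
Only Colin has a strictly profitable deviation.

Colin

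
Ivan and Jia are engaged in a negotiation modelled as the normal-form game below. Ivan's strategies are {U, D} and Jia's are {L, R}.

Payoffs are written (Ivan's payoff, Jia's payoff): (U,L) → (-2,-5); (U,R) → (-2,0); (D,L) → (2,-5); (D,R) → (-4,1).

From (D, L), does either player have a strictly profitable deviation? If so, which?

Ivan at (D, L) earns 2; deviating to U yields -2 — not better.
Jia earns -5; deviating to R yields 1 — a strict improvement.
Only Jia has a strictly profitable deviation.

Jia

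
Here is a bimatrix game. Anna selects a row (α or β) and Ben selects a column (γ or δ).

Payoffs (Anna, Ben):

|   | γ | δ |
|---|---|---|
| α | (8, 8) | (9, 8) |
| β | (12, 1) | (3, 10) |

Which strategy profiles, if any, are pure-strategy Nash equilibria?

(α, δ)

(α, γ): Anna prefers β (12 > 8) — not an equilibrium.
(α, δ): Anna gets 9 ≥ 3 from β, and Ben gets 8 ≥ 8 from γ — Nash equilibrium.
(β, γ): Ben prefers δ (10 > 1) — not an equilibrium.
(β, δ): Anna prefers α (9 > 3) — not an equilibrium.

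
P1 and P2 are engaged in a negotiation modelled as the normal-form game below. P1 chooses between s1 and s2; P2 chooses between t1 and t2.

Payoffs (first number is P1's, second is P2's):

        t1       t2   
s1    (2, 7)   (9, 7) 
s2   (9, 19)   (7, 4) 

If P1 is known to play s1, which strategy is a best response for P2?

either — both t1 and t2 are best responses

Against s1, P2 earns 7 from t1 and 7 from t2.
So either strategy is a best response.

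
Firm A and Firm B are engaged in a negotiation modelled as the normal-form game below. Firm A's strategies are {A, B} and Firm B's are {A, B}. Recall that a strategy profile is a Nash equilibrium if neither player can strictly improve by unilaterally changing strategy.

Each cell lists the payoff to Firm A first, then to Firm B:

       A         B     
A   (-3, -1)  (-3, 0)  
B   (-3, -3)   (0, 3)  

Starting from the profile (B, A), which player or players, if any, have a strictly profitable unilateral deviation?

Firm A at (B, A) earns -3; deviating to A yields -3 — not better.
Firm B earns -3; deviating to B yields 3 — a strict improvement.
Only Firm B has a strictly profitable deviation.

Firm B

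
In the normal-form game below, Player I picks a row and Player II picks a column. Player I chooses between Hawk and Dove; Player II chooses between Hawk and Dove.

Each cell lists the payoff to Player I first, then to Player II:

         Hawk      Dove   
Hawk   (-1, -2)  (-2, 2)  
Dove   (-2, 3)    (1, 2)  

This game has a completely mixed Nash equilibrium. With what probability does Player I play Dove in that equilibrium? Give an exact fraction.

Let r be the probability that Player I plays Hawk. In a completely mixed equilibrium, Player II must be indifferent between Hawk and Dove.
Player II's expected payoff from Hawk is −2r + 3(1−r); from Dove it is 2r + 2(1−r).
Setting these equal: −5r + 3 = 2, so r = 1/5.
Therefore Player I plays Dove with probability 1 − 1/5 = 4/5.

4/5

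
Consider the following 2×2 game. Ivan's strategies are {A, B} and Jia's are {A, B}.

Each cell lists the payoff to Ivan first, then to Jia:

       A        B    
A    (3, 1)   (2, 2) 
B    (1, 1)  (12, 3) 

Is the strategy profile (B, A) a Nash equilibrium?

At (B, A), Ivan earns 1; switching to A would give 3, so Ivan would deviate.
Jia earns 1; switching to B would give 3, so Jia would deviate.
Since at least one player can profitably deviate, this is not a Nash equilibrium.

No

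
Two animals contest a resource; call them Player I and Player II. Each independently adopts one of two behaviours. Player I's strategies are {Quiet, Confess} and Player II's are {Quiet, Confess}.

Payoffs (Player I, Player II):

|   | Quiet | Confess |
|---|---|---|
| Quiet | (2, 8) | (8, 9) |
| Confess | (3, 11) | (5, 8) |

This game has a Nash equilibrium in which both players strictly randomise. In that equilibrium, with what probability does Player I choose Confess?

Let p be the probability that Player I plays Quiet. In a completely mixed equilibrium, Player II must be indifferent between Quiet and Confess.
Player II's expected payoff from Quiet is 8p + 11(1−p); from Confess it is 9p + 8(1−p).
Setting these equal: −3p + 11 = p + 8, so p = 3/4.
Therefore Player I plays Confess with probability 1 − 3/4 = 1/4.

1/4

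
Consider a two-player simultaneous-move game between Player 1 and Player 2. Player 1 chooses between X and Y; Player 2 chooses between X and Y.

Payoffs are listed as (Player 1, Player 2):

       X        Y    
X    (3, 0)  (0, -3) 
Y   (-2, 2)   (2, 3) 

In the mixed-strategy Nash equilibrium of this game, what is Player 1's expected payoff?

6/7

First find y, the probability Player 2 plays X, from Player 1's indifference between X and Y: 3y = −2y + 2(1−y), giving y = 2/7.
Since Player 1 is indifferent in equilibrium, Player 1's expected payoff equals the payoff from either row against (2/7, 5/7). Using X: 3(2/7) = 6/7.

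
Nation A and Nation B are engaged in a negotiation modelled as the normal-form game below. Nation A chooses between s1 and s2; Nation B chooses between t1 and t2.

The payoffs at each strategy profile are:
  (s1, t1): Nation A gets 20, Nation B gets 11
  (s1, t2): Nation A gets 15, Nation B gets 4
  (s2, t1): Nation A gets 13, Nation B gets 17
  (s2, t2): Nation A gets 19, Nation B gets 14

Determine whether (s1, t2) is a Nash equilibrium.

At (s1, t2), Nation A earns 15; switching to s2 would give 19, so Nation A would deviate.
Nation B earns 4; switching to t1 would give 11, so Nation B would deviate.
Since at least one player can profitably deviate, this is not a Nash equilibrium.

No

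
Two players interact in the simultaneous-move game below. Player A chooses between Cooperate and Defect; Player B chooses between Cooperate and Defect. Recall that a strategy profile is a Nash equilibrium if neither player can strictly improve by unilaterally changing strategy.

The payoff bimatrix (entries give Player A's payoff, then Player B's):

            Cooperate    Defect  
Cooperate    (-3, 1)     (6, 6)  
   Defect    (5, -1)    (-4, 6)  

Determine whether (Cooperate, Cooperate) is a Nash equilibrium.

At (Cooperate, Cooperate), Player A earns -3; switching to Defect would give 5, so Player A would deviate.
Player B earns 1; switching to Defect would give 6, so Player B would deviate.
Since at least one player can profitably deviate, this is not a Nash equilibrium.

No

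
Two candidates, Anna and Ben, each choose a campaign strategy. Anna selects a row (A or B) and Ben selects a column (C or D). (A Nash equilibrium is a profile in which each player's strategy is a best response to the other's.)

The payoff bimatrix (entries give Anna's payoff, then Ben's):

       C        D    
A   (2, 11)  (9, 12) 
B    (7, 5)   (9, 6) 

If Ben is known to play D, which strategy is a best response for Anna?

either — both A and B are best responses

Against D, Anna earns 9 from A and 9 from B.
So either strategy is a best response.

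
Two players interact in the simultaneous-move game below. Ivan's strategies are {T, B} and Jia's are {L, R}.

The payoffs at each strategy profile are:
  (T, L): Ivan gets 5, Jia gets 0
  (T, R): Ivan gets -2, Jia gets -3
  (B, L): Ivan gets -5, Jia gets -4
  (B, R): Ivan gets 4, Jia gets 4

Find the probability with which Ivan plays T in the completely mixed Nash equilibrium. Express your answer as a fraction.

Let x be the probability that Ivan plays T. In a completely mixed equilibrium, Jia must be indifferent between L and R.
Jia's expected payoff from L is −4(1−x); from R it is −3x + 4(1−x).
Setting these equal: 4x − 4 = −7x + 4, so x = 8/11.

8/11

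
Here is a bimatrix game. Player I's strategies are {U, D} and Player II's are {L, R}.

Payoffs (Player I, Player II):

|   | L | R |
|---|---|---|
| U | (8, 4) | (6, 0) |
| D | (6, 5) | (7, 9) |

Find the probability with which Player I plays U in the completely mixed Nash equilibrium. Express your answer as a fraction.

1/2

Let r be the probability that Player I plays U. In a completely mixed equilibrium, Player II must be indifferent between L and R.
Player II's expected payoff from L is 4r + 5(1−r); from R it is 9(1−r).
Setting these equal: −r + 5 = −9r + 9, so r = 1/2.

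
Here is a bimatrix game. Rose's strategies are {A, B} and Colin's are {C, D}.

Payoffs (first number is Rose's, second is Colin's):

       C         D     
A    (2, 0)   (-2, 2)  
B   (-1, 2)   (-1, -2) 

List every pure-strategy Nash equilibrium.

none

(A, C): Colin prefers D (2 > 0) — not an equilibrium.
(A, D): Rose prefers B (-1 > -2) — not an equilibrium.
(B, C): Rose prefers A (2 > -1) — not an equilibrium.
(B, D): Colin prefers C (2 > -2) — not an equilibrium.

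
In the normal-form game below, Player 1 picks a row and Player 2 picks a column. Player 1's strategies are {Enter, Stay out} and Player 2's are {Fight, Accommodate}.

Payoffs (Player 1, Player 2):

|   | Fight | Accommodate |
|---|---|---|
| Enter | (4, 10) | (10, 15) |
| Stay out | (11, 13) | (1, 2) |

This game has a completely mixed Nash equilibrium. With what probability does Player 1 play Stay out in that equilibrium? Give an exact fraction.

Let p be the probability that Player 1 plays Enter. In a completely mixed equilibrium, Player 2 must be indifferent between Fight and Accommodate.
Player 2's expected payoff from Fight is 10p + 13(1−p); from Accommodate it is 15p + 2(1−p).
Setting these equal: −3p + 13 = 13p + 2, so p = 11/16.
Therefore Player 1 plays Stay out with probability 1 − 11/16 = 5/16.

5/16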